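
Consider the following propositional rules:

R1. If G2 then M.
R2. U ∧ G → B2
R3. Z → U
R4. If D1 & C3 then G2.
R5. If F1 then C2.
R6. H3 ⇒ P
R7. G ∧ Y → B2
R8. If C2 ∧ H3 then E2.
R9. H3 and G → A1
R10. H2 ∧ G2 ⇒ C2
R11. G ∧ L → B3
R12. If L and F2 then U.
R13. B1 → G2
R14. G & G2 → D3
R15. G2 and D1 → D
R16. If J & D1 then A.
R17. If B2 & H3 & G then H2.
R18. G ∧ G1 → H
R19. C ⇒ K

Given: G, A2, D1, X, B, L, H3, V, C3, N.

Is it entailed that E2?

No

Forward chaining from the given facts derives: G2, P, A1, B3, D3, D, M.
The only rule concluding E2 is R8, which needs C2; that is never established.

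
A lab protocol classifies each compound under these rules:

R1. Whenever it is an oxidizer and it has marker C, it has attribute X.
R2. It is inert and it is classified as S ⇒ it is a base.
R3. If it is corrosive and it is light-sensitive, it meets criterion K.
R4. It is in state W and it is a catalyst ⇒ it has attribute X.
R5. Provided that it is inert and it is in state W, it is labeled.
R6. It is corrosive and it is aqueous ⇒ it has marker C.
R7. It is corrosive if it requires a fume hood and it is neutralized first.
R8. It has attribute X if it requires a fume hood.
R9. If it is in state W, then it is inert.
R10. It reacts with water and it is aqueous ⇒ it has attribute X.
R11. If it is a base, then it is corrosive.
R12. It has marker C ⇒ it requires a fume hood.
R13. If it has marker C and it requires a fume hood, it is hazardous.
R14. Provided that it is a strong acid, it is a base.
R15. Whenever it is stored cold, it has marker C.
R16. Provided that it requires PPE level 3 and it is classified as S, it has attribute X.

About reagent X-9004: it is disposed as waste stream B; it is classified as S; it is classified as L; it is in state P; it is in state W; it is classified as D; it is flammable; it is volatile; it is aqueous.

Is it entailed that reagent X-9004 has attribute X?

Yes

By R9 (it is in state W): it is inert.
By R2 (it is inert, it is classified as S): it is a base.
By R11 (it is a base): it is corrosive.
By R6 (it is corrosive, it is aqueous): it has marker C.
By R12 (it has marker C): it requires a fume hood.
By R8 (it requires a fume hood): it has attribute X.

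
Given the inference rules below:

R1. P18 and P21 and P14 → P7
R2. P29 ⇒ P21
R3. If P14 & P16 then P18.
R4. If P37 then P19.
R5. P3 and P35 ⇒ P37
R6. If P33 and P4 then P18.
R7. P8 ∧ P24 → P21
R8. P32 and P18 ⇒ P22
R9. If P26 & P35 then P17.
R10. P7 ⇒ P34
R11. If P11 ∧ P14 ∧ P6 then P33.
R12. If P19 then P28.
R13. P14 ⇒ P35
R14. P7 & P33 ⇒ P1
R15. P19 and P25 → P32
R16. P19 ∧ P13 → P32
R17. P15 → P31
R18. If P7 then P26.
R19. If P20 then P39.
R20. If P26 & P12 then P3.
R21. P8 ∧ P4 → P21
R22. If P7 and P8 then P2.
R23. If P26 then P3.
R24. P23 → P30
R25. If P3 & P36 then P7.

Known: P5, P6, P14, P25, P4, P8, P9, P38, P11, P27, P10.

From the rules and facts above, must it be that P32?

Yes

P33  (by R11: P11, P14, P6)
P35  (by R13: P14)
P21  (by R21: P8, P4)
P18  (by R6: P33, P4)
P7  (by R1: P18, P21, P14)
P26  (by R18: P7)
P3  (by R23: P26)
P37  (by R5: P3, P35)
P19  (by R4: P37)
P32  (by R15: P19, P25)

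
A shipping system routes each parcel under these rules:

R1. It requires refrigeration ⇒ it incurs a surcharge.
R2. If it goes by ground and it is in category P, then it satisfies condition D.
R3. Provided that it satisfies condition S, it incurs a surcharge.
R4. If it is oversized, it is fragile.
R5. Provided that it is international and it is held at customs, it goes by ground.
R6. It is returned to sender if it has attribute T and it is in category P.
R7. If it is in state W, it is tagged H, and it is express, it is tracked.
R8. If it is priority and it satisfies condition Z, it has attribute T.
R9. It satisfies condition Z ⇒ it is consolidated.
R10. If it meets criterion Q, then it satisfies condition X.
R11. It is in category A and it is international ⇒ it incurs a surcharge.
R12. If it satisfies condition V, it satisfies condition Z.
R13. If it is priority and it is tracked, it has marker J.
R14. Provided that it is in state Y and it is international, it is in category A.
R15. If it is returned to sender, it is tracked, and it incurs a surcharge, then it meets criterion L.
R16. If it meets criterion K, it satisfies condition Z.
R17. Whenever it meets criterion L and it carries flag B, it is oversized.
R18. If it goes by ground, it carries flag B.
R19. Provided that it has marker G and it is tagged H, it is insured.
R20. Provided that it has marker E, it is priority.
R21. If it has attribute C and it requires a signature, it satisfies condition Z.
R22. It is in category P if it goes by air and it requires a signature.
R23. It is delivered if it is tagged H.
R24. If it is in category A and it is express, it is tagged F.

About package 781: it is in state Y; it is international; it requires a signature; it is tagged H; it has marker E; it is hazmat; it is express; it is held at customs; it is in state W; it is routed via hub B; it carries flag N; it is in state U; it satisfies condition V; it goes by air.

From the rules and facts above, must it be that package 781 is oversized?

Yes

By R5 (it is international, it is held at customs): it goes by ground.
By R7 (it is in state W, it is tagged H, it is express): it is tracked.
By R12 (it satisfies condition V): it satisfies condition Z.
By R14 (it is in state Y, it is international): it is in category A.
By R18 (it goes by ground): it carries flag B.
By R20 (it has marker E): it is priority.
By R22 (it goes by air, it requires a signature): it is in category P.
By R8 (it is priority, it satisfies condition Z): it has attribute T.
By R11 (it is in category A, it is international): it incurs a surcharge.
By R6 (it has attribute T, it is in category P): it is returned to sender.
By R15 (it is returned to sender, it is tracked, it incurs a surcharge): it meets criterion L.
By R17 (it meets criterion L, it carries flag B): it is oversized.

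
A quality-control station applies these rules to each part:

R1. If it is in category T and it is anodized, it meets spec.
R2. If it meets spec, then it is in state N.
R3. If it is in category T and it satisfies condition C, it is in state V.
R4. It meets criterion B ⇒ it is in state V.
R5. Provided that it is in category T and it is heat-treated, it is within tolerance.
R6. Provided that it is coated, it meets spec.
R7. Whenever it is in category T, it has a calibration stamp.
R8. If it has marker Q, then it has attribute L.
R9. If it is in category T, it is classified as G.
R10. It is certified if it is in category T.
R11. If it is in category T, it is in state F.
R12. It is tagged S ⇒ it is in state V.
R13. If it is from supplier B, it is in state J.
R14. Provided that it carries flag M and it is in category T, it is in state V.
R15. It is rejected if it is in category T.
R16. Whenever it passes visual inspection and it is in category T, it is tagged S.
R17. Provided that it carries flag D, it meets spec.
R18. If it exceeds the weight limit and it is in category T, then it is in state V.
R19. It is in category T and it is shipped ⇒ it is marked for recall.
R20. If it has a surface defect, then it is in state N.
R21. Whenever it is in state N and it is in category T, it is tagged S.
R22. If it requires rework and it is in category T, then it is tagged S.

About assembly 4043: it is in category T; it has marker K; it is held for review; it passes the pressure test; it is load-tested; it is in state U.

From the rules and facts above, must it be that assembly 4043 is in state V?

Forward chaining from the given facts derives: has a calibration stamp, is classified as G, is certified, is in state F, is rejected.
Rules concluding "it is in state V": R3 needs "it satisfies condition C"; R4 needs "it meets criterion B"; R12 needs "it is tagged S"; R14 needs "it carries flag M"; R18 needs "it exceeds the weight limit" — none of these are established.

No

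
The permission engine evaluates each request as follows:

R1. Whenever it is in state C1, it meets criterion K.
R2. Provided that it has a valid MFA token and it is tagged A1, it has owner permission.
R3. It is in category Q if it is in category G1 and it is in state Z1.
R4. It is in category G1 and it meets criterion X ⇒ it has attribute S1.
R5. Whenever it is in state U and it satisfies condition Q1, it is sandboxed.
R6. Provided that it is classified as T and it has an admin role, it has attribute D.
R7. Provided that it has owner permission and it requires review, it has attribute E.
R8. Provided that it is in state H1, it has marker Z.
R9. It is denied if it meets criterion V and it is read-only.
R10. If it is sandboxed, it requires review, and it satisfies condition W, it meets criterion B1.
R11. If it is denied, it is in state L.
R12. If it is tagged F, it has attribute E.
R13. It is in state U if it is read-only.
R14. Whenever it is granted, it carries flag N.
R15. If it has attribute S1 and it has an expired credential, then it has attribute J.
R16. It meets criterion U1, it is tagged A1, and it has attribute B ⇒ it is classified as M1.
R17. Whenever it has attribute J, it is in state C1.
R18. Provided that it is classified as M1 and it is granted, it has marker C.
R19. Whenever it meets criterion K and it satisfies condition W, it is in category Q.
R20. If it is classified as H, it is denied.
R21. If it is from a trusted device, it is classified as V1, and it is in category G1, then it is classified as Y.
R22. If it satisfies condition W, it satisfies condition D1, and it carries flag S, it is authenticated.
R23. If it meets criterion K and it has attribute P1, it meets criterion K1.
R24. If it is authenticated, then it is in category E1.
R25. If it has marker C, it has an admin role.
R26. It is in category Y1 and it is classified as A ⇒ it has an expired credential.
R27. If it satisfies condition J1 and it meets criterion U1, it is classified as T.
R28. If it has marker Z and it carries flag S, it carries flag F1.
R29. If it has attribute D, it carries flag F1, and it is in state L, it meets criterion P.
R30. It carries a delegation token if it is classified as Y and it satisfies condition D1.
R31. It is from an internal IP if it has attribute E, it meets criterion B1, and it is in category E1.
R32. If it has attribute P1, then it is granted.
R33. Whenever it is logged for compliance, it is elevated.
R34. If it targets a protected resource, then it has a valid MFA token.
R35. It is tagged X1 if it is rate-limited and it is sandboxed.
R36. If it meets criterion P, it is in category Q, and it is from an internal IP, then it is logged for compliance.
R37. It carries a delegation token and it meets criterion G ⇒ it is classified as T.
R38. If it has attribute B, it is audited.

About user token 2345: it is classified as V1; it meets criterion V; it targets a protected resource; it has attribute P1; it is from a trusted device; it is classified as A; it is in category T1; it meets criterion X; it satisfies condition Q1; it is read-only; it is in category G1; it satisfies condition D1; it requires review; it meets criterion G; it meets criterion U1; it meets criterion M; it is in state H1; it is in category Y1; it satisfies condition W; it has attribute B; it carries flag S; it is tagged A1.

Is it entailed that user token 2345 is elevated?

Yes

By R4 (it is in category G1, it meets criterion X): it has attribute S1.
By R8 (it is in state H1): it has marker Z.
By R9 (it meets criterion V, it is read-only): it is denied.
By R11 (it is denied): it is in state L.
By R13 (it is read-only): it is in state U.
By R16 (it meets criterion U1, it is tagged A1, it has attribute B): it is classified as M1.
By R21 (it is from a trusted device, it is classified as V1, it is in category G1): it is classified as Y.
By R22 (it satisfies condition W, it satisfies condition D1, it carries flag S): it is authenticated.
By R24 (it is authenticated): it is in category E1.
By R26 (it is in category Y1, it is classified as A): it has an expired credential.
By R28 (it has marker Z, it carries flag S): it carries flag F1.
By R30 (it is classified as Y, it satisfies condition D1): it carries a delegation token.
By R32 (it has attribute P1): it is granted.
By R34 (it targets a protected resource): it has a valid MFA token.
By R37 (it carries a delegation token, it meets criterion G): it is classified as T.
By R2 (it has a valid MFA token, it is tagged A1): it has owner permission.
By R5 (it is in state U, it satisfies condition Q1): it is sandboxed.
By R7 (it has owner permission, it requires review): it has attribute E.
By R10 (it is sandboxed, it requires review, it satisfies condition W): it meets criterion B1.
By R15 (it has attribute S1, it has an expired credential): it has attribute J.
By R17 (it has attribute J): it is in state C1.
By R18 (it is classified as M1, it is granted): it has marker C.
By R25 (it has marker C): it has an admin role.
By R31 (it has attribute E, it meets criterion B1, it is in category E1): it is from an internal IP.
By R1 (it is in state C1): it meets criterion K.
By R6 (it is classified as T, it has an admin role): it has attribute D.
By R19 (it meets criterion K, it satisfies condition W): it is in category Q.
By R29 (it has attribute D, it carries flag F1, it is in state L): it meets criterion P.
By R36 (it meets criterion P, it is in category Q, it is from an internal IP): it is logged for compliance.
By R33 (it is logged for compliance): it is elevated.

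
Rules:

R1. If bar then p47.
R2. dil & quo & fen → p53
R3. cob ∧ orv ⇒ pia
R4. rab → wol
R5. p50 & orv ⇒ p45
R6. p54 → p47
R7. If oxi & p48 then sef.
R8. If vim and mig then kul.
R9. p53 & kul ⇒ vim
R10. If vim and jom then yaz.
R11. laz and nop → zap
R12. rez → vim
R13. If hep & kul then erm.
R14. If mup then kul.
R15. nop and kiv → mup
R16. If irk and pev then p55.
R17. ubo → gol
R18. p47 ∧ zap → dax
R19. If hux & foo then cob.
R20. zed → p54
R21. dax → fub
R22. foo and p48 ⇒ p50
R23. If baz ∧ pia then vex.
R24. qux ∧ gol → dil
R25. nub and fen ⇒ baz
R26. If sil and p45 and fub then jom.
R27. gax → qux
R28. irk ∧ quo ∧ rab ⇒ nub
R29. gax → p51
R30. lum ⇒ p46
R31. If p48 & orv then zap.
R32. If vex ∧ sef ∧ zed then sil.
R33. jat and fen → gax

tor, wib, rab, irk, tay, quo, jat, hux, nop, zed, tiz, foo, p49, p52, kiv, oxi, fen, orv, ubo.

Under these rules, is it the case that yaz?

Forward chaining from the given facts derives: wol, mup, gol, cob, p54, nub, gax, pia, p47, kul, baz, qux, p51, vex, dil, p53, vim.
The only rule concluding yaz is R10, which needs jom; that is never established.

No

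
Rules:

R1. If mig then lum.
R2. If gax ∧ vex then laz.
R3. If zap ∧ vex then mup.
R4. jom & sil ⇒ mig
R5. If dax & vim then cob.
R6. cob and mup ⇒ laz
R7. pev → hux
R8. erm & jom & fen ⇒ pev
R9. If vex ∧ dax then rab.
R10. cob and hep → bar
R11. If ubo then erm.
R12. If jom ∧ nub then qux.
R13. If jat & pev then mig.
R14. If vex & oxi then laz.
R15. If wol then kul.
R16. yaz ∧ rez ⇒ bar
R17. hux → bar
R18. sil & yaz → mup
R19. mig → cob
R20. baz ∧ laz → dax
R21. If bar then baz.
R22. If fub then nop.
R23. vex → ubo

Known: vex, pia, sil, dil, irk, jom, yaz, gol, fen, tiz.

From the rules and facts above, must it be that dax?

mig  (by R4: jom, sil)
mup  (by R18: sil, yaz)
cob  (by R19: mig)
ubo  (by R23: vex)
laz  (by R6: cob, mup)
erm  (by R11: ubo)
pev  (by R8: erm, jom, fen)
hux  (by R7: pev)
bar  (by R17: hux)
baz  (by R21: bar)
dax  (by R20: baz, laz)

Yes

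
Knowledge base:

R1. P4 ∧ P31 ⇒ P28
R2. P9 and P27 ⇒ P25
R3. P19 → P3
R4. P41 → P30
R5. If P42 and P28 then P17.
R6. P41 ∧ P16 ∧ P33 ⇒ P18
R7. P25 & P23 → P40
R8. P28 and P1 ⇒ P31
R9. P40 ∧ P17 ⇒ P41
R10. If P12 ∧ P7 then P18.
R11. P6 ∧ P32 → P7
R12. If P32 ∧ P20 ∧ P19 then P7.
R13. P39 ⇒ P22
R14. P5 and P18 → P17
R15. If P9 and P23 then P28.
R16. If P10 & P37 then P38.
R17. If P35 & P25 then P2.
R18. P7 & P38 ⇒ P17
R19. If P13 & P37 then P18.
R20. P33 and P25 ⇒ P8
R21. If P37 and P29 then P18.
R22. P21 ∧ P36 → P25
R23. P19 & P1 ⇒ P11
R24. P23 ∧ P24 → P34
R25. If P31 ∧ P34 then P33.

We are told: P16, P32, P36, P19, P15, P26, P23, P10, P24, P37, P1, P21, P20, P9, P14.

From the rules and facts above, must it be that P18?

Yes

P7  (by R12: P32, P20, P19)
P28  (by R15: P9, P23)
P38  (by R16: P10, P37)
P17  (by R18: P7, P38)
P25  (by R22: P21, P36)
P34  (by R24: P23, P24)
P40  (by R7: P25, P23)
P31  (by R8: P28, P1)
P41  (by R9: P40, P17)
P33  (by R25: P31, P34)
P18  (by R6: P41, P16, P33)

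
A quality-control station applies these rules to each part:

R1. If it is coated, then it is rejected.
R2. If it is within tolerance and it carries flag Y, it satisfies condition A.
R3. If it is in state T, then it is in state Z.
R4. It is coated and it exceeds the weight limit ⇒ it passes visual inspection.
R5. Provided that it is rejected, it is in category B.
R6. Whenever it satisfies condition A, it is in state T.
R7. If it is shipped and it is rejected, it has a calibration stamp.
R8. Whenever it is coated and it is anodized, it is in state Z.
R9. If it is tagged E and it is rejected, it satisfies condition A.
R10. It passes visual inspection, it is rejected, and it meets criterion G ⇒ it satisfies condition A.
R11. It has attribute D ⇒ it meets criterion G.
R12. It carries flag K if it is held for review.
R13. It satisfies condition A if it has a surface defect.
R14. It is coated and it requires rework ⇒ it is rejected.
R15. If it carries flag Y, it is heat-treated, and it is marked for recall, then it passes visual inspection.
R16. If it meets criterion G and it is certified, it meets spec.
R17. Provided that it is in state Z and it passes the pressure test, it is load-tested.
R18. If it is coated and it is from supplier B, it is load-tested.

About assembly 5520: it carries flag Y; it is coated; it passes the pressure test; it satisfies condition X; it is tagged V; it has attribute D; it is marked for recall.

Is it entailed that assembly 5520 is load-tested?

Forward chaining from the given facts derives: is rejected, is in category B, meets criterion G.
Rules concluding "it is load-tested": R17 needs "it is in state Z"; R18 needs "it is from supplier B" — none of these are established.

No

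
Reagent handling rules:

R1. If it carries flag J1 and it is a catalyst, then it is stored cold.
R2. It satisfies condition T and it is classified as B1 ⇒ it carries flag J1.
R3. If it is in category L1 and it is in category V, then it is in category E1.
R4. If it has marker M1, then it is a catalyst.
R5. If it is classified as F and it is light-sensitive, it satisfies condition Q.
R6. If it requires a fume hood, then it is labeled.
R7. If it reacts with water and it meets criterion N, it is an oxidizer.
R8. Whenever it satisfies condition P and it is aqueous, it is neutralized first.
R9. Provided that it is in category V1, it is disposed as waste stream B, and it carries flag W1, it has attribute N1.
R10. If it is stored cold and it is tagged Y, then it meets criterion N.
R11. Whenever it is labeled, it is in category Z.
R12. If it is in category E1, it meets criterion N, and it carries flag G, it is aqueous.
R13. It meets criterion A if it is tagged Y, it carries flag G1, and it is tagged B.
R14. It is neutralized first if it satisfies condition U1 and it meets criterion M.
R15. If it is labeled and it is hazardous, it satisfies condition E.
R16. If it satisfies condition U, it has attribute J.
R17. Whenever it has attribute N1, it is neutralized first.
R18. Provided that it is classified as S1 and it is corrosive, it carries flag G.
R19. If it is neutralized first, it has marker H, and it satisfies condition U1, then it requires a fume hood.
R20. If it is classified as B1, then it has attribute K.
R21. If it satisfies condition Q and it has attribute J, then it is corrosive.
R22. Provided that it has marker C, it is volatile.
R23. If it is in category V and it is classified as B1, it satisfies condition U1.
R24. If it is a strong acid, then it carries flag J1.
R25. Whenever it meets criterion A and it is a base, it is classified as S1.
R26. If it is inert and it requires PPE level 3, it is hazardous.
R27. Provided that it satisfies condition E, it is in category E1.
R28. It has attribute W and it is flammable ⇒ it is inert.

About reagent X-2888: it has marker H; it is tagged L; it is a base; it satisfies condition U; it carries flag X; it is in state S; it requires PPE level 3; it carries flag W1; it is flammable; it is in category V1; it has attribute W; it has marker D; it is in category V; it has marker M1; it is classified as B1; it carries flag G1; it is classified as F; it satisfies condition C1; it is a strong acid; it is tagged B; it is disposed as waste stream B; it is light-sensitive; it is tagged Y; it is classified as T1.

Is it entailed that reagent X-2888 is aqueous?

Yes

By R4 (it has marker M1): it is a catalyst.
By R5 (it is classified as F, it is light-sensitive): it satisfies condition Q.
By R9 (it is in category V1, it is disposed as waste stream B, it carries flag W1): it has attribute N1.
By R13 (it is tagged Y, it carries flag G1, it is tagged B): it meets criterion A.
By R16 (it satisfies condition U): it has attribute J.
By R17 (it has attribute N1): it is neutralized first.
By R21 (it satisfies condition Q, it has attribute J): it is corrosive.
By R23 (it is in category V, it is classified as B1): it satisfies condition U1.
By R24 (it is a strong acid): it carries flag J1.
By R25 (it meets criterion A, it is a base): it is classified as S1.
By R28 (it has attribute W, it is flammable): it is inert.
By R1 (it carries flag J1, it is a catalyst): it is stored cold.
By R10 (it is stored cold, it is tagged Y): it meets criterion N.
By R18 (it is classified as S1, it is corrosive): it carries flag G.
By R19 (it is neutralized first, it has marker H, it satisfies condition U1): it requires a fume hood.
By R26 (it is inert, it requires PPE level 3): it is hazardous.
By R6 (it requires a fume hood): it is labeled.
By R15 (it is labeled, it is hazardous): it satisfies condition E.
By R27 (it satisfies condition E): it is in category E1.
By R12 (it is in category E1, it meets criterion N, it carries flag G): it is aqueous.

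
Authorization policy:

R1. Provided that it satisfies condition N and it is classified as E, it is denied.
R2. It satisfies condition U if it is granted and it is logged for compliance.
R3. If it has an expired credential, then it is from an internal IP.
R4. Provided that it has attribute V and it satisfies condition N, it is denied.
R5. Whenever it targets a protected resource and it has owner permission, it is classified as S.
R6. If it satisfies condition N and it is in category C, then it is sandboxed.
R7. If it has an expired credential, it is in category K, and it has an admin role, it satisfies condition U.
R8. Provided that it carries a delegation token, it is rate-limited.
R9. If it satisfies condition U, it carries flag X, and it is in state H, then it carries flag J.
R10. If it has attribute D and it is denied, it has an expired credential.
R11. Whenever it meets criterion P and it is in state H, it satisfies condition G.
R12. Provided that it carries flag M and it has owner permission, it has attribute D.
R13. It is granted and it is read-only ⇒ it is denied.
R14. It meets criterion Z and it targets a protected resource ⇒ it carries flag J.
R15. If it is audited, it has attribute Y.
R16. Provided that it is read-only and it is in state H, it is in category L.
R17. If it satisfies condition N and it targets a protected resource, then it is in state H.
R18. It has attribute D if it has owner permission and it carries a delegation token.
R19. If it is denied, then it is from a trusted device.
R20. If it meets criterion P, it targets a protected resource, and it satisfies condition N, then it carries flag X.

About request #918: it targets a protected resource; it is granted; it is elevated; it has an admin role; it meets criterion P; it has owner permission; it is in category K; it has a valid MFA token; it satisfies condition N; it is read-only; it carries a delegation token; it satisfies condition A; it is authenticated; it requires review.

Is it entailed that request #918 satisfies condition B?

Forward chaining from the given facts derives: is classified as S, is rate-limited, is denied, is in state H, has attribute D, is from a trusted device, carries flag X, has an expired credential, satisfies condition G, is in category L, is from an internal IP, satisfies condition U, carries flag J.
No rule has "it satisfies condition B" as its conclusion, and it is not among the given facts.

No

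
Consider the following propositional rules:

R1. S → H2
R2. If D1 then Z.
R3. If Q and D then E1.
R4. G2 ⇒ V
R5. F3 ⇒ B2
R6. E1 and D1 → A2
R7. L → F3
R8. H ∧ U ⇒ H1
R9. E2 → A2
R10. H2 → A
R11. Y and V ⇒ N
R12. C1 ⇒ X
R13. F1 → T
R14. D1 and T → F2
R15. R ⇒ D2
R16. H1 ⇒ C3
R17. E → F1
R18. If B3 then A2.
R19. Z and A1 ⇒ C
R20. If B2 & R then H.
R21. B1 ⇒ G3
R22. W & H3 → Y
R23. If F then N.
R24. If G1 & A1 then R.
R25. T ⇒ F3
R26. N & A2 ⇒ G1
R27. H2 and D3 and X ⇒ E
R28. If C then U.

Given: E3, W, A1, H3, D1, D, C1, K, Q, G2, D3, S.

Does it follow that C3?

Yes

H2  (by R1: S)
Z  (by R2: D1)
E1  (by R3: Q, D)
V  (by R4: G2)
A2  (by R6: E1, D1)
X  (by R12: C1)
C  (by R19: Z, A1)
Y  (by R22: W, H3)
E  (by R27: H2, D3, X)
U  (by R28: C)
N  (by R11: Y, V)
F1  (by R17: E)
G1  (by R26: N, A2)
T  (by R13: F1)
R  (by R24: G1, A1)
F3  (by R25: T)
B2  (by R5: F3)
H  (by R20: B2, R)
H1  (by R8: H, U)
C3  (by R16: H1)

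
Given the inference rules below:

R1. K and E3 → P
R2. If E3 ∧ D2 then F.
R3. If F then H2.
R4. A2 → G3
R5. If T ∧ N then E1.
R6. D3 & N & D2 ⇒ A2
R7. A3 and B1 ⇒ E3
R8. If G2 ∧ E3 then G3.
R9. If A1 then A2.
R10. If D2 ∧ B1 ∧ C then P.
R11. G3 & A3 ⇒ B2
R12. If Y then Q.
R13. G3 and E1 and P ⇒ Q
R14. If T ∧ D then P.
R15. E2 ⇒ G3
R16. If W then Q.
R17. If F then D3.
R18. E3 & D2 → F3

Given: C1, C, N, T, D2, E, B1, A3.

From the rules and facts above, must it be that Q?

E1  (by R5: T, N)
E3  (by R7: A3, B1)
P  (by R10: D2, B1, C)
F  (by R2: E3, D2)
D3  (by R17: F)
A2  (by R6: D3, N, D2)
G3  (by R4: A2)
Q  (by R13: G3, E1, P)

Yes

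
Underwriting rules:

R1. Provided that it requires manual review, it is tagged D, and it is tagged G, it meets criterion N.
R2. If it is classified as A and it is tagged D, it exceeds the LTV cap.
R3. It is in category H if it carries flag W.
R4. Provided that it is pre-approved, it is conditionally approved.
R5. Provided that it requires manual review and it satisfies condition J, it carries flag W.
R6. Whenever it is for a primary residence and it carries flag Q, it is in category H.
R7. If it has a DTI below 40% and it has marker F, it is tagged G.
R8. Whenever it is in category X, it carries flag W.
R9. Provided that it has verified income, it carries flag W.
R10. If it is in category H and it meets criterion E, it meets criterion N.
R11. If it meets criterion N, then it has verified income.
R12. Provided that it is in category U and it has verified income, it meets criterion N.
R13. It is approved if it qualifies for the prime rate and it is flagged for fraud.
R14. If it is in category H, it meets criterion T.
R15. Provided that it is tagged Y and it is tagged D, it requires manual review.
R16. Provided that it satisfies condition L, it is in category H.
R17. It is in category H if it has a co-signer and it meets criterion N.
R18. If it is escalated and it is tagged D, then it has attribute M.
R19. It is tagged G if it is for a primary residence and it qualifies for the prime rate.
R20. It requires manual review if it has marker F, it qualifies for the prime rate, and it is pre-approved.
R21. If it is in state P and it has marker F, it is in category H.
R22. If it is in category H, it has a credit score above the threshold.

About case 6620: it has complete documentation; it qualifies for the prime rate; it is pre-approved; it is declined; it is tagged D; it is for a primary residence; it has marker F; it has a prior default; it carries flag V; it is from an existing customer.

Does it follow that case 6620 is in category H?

Yes

By R19 (it is for a primary residence, it qualifies for the prime rate): it is tagged G.
By R20 (it has marker F, it qualifies for the prime rate, it is pre-approved): it requires manual review.
By R1 (it requires manual review, it is tagged D, it is tagged G): it meets criterion N.
By R11 (it meets criterion N): it has verified income.
By R9 (it has verified income): it carries flag W.
By R3 (it carries flag W): it is in category H.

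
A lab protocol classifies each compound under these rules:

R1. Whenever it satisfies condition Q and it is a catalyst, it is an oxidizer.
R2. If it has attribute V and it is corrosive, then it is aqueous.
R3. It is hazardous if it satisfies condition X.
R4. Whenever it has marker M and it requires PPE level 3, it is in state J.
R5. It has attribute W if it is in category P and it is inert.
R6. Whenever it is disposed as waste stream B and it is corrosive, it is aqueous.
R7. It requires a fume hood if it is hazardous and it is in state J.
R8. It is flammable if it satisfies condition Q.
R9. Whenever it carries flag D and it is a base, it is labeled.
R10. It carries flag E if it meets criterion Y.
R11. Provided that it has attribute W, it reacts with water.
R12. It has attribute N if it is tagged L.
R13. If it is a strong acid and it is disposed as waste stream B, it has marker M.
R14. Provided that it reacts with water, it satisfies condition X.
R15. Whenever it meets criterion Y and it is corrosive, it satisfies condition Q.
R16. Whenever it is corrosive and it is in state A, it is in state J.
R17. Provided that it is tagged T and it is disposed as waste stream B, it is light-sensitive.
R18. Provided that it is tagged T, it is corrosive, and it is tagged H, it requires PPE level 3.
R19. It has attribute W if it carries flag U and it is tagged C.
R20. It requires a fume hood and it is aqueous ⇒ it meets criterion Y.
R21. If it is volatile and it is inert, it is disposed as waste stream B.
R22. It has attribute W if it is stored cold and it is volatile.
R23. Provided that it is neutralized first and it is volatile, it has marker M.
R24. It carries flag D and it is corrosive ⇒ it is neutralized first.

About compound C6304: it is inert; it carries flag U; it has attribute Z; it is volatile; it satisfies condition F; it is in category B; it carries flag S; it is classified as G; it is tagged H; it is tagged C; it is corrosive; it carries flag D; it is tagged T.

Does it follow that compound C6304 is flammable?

Yes

By R18 (it is tagged T, it is corrosive, it is tagged H): it requires PPE level 3.
By R19 (it carries flag U, it is tagged C): it has attribute W.
By R21 (it is volatile, it is inert): it is disposed as waste stream B.
By R24 (it carries flag D, it is corrosive): it is neutralized first.
By R6 (it is disposed as waste stream B, it is corrosive): it is aqueous.
By R11 (it has attribute W): it reacts with water.
By R14 (it reacts with water): it satisfies condition X.
By R23 (it is neutralized first, it is volatile): it has marker M.
By R3 (it satisfies condition X): it is hazardous.
By R4 (it has marker M, it requires PPE level 3): it is in state J.
By R7 (it is hazardous, it is in state J): it requires a fume hood.
By R20 (it requires a fume hood, it is aqueous): it meets criterion Y.
By R15 (it meets criterion Y, it is corrosive): it satisfies condition Q.
By R8 (it satisfies condition Q): it is flammable.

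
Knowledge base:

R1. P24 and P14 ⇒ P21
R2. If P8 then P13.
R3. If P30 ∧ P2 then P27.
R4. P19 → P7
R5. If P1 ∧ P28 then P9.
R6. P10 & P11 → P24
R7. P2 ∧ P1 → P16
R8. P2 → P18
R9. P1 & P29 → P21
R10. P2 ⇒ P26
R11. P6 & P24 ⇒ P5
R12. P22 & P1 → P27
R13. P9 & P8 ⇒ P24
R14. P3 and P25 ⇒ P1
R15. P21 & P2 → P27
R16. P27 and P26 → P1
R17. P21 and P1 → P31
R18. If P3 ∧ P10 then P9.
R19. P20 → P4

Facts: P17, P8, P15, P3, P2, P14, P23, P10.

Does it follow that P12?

No

Forward chaining from the given facts derives: P13, P18, P26, P9, P24, P21, P27, P1, P31, P16.
No rule has P12 as its conclusion, and it is not among the given facts.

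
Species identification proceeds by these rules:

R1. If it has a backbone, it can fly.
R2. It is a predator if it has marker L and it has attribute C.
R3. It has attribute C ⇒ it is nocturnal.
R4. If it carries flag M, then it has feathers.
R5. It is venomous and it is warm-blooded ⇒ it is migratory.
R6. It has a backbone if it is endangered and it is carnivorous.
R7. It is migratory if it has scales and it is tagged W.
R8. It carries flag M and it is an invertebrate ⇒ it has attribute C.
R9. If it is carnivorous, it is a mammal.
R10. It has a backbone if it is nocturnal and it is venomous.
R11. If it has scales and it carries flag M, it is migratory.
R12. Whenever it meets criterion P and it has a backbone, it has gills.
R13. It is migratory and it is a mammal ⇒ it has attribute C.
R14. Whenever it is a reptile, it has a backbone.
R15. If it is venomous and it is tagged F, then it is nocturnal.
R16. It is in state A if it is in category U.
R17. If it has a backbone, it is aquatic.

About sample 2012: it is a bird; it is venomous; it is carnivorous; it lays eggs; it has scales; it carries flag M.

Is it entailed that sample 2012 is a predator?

Forward chaining from the given facts derives: has feathers, is a mammal, is migratory, has attribute C, is nocturnal, has a backbone, is aquatic, can fly.
The only rule concluding "it is a predator" is R2, which needs "it has marker L"; that is never established.

No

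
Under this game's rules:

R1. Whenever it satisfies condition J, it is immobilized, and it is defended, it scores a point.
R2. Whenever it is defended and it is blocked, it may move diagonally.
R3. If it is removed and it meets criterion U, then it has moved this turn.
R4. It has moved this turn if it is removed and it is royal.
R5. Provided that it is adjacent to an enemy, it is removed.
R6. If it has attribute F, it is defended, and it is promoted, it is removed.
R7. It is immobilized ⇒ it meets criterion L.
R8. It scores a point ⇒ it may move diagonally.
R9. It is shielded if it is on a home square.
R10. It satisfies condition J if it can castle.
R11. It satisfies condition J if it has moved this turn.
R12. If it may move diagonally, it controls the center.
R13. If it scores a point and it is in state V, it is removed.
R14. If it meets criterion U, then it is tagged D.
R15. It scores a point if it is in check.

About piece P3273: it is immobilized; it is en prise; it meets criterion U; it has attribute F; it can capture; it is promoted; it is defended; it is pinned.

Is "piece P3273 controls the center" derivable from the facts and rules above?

Yes

By R6 (it has attribute F, it is defended, it is promoted): it is removed.
By R3 (it is removed, it meets criterion U): it has moved this turn.
By R11 (it has moved this turn): it satisfies condition J.
By R1 (it satisfies condition J, it is immobilized, it is defended): it scores a point.
By R8 (it scores a point): it may move diagonally.
By R12 (it may move diagonally): it controls the center.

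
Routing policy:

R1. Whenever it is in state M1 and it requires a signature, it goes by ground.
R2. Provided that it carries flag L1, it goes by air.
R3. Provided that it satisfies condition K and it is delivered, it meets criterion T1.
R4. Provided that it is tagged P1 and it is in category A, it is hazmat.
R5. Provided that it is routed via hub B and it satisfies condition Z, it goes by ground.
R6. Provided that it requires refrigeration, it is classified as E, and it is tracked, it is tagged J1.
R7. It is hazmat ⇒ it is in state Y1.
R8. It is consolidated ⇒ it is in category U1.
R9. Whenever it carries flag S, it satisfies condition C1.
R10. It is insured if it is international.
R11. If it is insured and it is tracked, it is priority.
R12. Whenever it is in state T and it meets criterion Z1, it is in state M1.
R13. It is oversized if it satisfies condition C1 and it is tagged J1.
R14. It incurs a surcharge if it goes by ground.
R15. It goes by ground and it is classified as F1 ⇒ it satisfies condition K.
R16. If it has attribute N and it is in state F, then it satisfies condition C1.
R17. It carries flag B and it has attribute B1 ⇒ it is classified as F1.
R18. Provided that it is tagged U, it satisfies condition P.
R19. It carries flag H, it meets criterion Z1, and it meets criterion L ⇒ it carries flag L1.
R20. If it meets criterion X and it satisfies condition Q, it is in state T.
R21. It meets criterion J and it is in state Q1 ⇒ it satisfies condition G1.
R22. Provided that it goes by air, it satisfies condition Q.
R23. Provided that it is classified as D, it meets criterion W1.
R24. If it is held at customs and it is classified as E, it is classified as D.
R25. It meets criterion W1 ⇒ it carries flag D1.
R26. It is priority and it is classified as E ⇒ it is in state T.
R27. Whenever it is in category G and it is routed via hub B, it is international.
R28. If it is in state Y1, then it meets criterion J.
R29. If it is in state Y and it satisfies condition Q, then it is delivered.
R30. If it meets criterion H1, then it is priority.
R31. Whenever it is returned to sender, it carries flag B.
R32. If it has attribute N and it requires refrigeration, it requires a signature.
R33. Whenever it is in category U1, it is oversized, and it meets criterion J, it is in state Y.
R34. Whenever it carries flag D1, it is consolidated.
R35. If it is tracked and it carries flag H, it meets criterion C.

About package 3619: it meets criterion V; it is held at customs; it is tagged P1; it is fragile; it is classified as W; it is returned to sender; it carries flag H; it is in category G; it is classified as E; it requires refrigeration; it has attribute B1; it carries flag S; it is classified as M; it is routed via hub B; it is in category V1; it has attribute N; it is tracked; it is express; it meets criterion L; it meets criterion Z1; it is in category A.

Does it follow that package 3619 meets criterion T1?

Yes

By R4 (it is tagged P1, it is in category A): it is hazmat.
By R6 (it requires refrigeration, it is classified as E, it is tracked): it is tagged J1.
By R7 (it is hazmat): it is in state Y1.
By R9 (it carries flag S): it satisfies condition C1.
By R13 (it satisfies condition C1, it is tagged J1): it is oversized.
By R19 (it carries flag H, it meets criterion Z1, it meets criterion L): it carries flag L1.
By R24 (it is held at customs, it is classified as E): it is classified as D.
By R27 (it is in category G, it is routed via hub B): it is international.
By R28 (it is in state Y1): it meets criterion J.
By R31 (it is returned to sender): it carries flag B.
By R32 (it has attribute N, it requires refrigeration): it requires a signature.
By R2 (it carries flag L1): it goes by air.
By R10 (it is international): it is insured.
By R11 (it is insured, it is tracked): it is priority.
By R17 (it carries flag B, it has attribute B1): it is classified as F1.
By R22 (it goes by air): it satisfies condition Q.
By R23 (it is classified as D): it meets criterion W1.
By R25 (it meets criterion W1): it carries flag D1.
By R26 (it is priority, it is classified as E): it is in state T.
By R34 (it carries flag D1): it is consolidated.
By R8 (it is consolidated): it is in category U1.
By R12 (it is in state T, it meets criterion Z1): it is in state M1.
By R33 (it is in category U1, it is oversized, it meets criterion J): it is in state Y.
By R1 (it is in state M1, it requires a signature): it goes by ground.
By R15 (it goes by ground, it is classified as F1): it satisfies condition K.
By R29 (it is in state Y, it satisfies condition Q): it is delivered.
By R3 (it satisfies condition K, it is delivered): it meets criterion T1.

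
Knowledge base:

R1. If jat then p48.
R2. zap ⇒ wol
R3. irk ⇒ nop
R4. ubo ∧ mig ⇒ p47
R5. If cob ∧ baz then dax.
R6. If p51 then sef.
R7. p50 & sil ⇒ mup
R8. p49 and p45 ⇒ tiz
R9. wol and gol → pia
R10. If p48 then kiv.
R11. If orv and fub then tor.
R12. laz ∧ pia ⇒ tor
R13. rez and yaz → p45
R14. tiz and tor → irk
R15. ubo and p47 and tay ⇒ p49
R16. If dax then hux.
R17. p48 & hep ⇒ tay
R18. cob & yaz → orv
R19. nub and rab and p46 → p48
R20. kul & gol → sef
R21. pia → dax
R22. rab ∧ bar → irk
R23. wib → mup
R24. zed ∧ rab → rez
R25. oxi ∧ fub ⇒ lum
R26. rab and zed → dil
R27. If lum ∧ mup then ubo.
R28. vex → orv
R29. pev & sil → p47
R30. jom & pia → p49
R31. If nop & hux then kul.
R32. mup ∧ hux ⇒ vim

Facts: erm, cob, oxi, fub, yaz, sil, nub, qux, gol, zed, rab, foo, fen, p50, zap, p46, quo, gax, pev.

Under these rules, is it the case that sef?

No

Forward chaining from the given facts derives: wol, mup, pia, orv, p48, dax, rez, lum, dil, ubo, p47, kiv, tor, p45, hux, vim.
Rules concluding sef: R6 needs p51; R20 needs kul — none of these are established.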